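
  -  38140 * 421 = - 16056940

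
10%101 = 10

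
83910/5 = 16782 = 16782.00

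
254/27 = 9 + 11/27 = 9.41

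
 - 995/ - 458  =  2 + 79/458= 2.17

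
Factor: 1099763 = 7^1* 157109^1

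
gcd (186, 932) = 2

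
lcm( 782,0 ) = 0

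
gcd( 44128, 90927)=1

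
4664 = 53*88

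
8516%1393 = 158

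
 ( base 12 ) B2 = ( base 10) 134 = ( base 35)3t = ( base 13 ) A4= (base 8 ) 206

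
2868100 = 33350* 86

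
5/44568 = 5/44568  =  0.00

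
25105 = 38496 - 13391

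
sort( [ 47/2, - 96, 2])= [ - 96, 2, 47/2]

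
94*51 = 4794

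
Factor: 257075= 5^2 * 7^1*13^1*113^1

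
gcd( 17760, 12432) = 1776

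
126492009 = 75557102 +50934907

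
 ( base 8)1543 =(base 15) 3CC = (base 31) ru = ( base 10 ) 867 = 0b1101100011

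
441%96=57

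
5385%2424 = 537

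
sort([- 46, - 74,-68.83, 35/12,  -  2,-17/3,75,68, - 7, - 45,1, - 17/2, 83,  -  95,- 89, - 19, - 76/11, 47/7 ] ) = [ - 95, - 89, - 74, - 68.83, - 46,  -  45, - 19, - 17/2, - 7, - 76/11, - 17/3, - 2,1, 35/12,47/7, 68, 75, 83]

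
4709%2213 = 283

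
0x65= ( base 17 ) 5g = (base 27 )3k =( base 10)101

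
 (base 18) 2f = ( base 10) 51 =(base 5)201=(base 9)56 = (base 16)33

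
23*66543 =1530489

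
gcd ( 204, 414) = 6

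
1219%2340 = 1219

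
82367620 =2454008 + 79913612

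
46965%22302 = 2361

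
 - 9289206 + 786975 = - 8502231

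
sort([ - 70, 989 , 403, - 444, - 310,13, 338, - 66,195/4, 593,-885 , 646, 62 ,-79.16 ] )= [ - 885, - 444, - 310,-79.16, - 70, - 66, 13,  195/4, 62,338,403,593, 646,  989 ] 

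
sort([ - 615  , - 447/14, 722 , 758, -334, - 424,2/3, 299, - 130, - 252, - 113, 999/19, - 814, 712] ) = [ - 814,-615, - 424, -334,-252, - 130 , - 113, - 447/14, 2/3, 999/19, 299,712, 722, 758 ] 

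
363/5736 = 121/1912 = 0.06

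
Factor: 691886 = 2^1*13^2*23^1 * 89^1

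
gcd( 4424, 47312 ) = 8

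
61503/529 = 61503/529 = 116.26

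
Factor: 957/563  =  3^1*11^1*29^1*563^( - 1)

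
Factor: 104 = 2^3*13^1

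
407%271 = 136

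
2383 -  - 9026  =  11409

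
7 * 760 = 5320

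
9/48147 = 3/16049 = 0.00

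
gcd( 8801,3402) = 1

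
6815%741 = 146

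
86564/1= 86564 = 86564.00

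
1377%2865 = 1377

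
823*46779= 38499117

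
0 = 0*792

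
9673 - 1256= 8417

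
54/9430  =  27/4715 = 0.01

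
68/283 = 68/283 = 0.24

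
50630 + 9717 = 60347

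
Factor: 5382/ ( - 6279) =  - 2^1*  3^1  *  7^( - 1) = - 6/7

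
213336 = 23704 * 9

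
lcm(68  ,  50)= 1700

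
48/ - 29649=-16/9883=-0.00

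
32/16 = 2 = 2.00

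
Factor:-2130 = -2^1*3^1*5^1*71^1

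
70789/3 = 23596 + 1/3 = 23596.33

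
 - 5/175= -1/35 = -0.03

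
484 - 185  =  299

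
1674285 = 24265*69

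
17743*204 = 3619572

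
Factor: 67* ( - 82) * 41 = -2^1 * 41^2 * 67^1 = - 225254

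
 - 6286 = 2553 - 8839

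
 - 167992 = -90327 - 77665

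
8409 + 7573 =15982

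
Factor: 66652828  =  2^2* 11^1*1514837^1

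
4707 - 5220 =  - 513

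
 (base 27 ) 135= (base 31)Q9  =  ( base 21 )1hh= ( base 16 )32F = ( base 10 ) 815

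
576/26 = 22  +  2/13 = 22.15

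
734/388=367/194 = 1.89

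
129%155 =129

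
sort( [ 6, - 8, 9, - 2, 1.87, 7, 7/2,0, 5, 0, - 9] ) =[ - 9, - 8 , - 2, 0,0, 1.87, 7/2,  5, 6,7, 9]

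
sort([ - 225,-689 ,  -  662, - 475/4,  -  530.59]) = [ - 689, - 662 ,-530.59, - 225, - 475/4 ]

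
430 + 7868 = 8298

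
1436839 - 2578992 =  - 1142153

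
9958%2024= 1862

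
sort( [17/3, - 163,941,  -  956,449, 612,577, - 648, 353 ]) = [-956,-648, -163,17/3,  353, 449,577,612,941]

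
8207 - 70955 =-62748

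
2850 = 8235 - 5385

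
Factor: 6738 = 2^1 * 3^1*1123^1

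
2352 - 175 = 2177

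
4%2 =0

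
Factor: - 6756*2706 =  - 18281736 =- 2^3 *3^2 * 11^1 *41^1*563^1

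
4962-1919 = 3043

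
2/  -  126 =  -1/63=- 0.02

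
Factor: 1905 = 3^1*5^1*127^1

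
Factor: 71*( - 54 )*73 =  - 2^1 *3^3*71^1*73^1  =  - 279882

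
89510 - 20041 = 69469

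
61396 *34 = 2087464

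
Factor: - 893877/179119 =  - 3^1 * 17^2*1031^1*179119^( - 1 )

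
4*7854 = 31416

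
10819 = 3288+7531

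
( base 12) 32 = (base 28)1A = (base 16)26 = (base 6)102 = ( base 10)38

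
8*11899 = 95192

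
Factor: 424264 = 2^3*181^1 * 293^1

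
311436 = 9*34604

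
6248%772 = 72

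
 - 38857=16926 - 55783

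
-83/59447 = -1 + 59364/59447 = - 0.00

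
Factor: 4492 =2^2*1123^1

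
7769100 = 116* 66975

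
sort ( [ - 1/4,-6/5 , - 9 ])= [ - 9,-6/5, - 1/4]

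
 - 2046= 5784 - 7830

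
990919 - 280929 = 709990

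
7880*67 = 527960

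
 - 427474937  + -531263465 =-958738402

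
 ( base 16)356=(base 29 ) 10D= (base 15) 3be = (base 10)854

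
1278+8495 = 9773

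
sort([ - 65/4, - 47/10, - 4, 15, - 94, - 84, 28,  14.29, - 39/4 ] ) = [- 94 , - 84, - 65/4, - 39/4, - 47/10,-4, 14.29,15, 28 ] 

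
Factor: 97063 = 29^1 * 3347^1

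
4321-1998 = 2323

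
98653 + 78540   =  177193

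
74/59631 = 74/59631 = 0.00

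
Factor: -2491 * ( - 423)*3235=3^2*  5^1*47^2 * 53^1*647^1= 3408696855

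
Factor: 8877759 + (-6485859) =2391900 = 2^2*3^1* 5^2*7^1*17^1*67^1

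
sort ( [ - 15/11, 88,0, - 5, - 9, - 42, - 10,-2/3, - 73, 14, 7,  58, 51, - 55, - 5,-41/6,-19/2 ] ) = [ - 73,-55,-42,-10, - 19/2, - 9,-41/6, - 5,-5,-15/11, - 2/3, 0, 7,14 , 51 , 58, 88] 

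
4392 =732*6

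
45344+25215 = 70559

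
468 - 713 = - 245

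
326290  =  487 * 670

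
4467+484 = 4951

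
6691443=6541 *1023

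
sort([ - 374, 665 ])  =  [ - 374, 665 ] 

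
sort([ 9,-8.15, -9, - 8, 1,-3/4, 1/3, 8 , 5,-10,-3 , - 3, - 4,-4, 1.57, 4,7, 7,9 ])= [ - 10 , - 9, - 8.15, - 8, - 4,-4,-3,-3 , - 3/4,1/3, 1,1.57, 4 , 5,  7,7,8, 9, 9] 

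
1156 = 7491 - 6335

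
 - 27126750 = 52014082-79140832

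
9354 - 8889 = 465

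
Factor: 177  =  3^1*59^1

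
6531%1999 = 534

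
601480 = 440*1367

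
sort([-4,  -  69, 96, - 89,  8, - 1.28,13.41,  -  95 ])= [ - 95, - 89, - 69,- 4, - 1.28,8,13.41, 96 ]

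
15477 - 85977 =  - 70500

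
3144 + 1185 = 4329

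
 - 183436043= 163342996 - 346779039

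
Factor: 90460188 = 2^2*3^2*7^1*13^1*53^1 * 521^1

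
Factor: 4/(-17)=-2^2*17^(-1) 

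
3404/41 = 83  +  1/41=83.02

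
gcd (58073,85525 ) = 1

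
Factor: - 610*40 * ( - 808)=19715200 = 2^7 *5^2*61^1*101^1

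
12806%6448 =6358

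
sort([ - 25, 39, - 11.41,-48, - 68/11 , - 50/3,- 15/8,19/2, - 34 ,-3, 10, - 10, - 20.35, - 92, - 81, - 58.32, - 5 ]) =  [  -  92, - 81, - 58.32, - 48 ,-34, - 25, - 20.35,-50/3, - 11.41,  -  10,-68/11, - 5, - 3, -15/8,19/2, 10,39] 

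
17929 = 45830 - 27901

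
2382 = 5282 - 2900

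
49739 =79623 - 29884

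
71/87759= 71/87759 = 0.00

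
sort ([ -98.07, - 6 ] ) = [ - 98.07, - 6]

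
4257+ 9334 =13591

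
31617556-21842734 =9774822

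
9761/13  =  750 + 11/13 = 750.85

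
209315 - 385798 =-176483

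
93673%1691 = 668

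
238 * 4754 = 1131452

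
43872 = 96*457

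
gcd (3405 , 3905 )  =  5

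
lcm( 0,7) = 0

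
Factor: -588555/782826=  -  615/818=- 2^(  -  1 )*3^1*5^1*41^1*409^(-1 )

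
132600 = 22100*6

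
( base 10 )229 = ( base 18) CD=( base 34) 6p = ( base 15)104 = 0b11100101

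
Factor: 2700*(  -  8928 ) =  - 2^7*3^5*5^2*31^1= -24105600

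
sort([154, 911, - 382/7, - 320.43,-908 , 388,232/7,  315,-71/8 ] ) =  [ - 908, - 320.43, - 382/7, - 71/8,232/7,154,315, 388, 911]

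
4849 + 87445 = 92294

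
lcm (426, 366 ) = 25986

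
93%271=93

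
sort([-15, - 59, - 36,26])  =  [ - 59 , - 36,-15, 26] 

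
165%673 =165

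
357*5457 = 1948149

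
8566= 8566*1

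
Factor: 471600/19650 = 2^3* 3^1 = 24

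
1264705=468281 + 796424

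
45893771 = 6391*7181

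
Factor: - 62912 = - 2^6*983^1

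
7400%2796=1808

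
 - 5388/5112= - 2 + 403/426 = - 1.05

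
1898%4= 2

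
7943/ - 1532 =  - 6 + 1249/1532 =-5.18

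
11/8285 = 11/8285= 0.00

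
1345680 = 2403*560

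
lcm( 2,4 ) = 4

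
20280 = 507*40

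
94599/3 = 31533= 31533.00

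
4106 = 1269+2837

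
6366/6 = 1061 = 1061.00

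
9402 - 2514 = 6888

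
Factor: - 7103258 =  - 2^1*3551629^1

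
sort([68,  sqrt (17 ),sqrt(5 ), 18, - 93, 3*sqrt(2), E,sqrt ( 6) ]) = [ - 93, sqrt( 5 ), sqrt( 6), E,sqrt(  17 ), 3 *sqrt(2 ) , 18, 68 ]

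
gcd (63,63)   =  63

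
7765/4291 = 1 + 3474/4291 = 1.81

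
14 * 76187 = 1066618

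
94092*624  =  58713408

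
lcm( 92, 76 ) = 1748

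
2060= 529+1531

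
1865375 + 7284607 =9149982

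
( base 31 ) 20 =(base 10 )62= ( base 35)1R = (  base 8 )76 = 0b111110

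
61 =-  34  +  95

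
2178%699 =81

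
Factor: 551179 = 551179^1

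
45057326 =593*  75982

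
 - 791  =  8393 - 9184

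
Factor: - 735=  - 3^1 * 5^1*7^2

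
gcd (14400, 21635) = 5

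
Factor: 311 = 311^1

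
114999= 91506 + 23493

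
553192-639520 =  - 86328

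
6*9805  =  58830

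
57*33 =1881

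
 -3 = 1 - 4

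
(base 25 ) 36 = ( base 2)1010001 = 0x51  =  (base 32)2H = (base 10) 81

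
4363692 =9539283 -5175591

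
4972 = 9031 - 4059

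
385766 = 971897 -586131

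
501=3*167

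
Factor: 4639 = 4639^1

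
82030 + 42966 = 124996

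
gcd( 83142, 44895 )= 3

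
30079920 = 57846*520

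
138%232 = 138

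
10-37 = -27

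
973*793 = 771589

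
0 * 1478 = 0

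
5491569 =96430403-90938834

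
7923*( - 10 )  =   - 79230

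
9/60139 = 9/60139  =  0.00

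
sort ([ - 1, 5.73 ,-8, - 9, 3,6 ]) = [ - 9,-8, - 1 , 3,5.73,6] 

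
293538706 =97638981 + 195899725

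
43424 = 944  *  46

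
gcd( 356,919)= 1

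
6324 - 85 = 6239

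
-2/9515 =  - 1 + 9513/9515 = - 0.00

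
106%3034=106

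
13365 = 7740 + 5625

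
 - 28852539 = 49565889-78418428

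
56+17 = 73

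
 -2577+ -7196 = -9773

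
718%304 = 110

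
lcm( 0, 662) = 0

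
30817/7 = 4402+ 3/7 = 4402.43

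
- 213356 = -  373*572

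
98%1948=98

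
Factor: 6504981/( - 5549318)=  - 2^(-1 )*3^1 * 7^1*157^1*379^(  -  1 ) *1973^1*7321^( - 1) 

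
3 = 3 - 0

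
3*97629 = 292887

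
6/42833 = 6/42833 = 0.00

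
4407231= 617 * 7143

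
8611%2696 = 523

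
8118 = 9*902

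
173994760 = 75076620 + 98918140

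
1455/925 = 291/185 = 1.57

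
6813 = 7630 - 817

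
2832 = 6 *472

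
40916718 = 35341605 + 5575113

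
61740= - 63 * ( - 980) 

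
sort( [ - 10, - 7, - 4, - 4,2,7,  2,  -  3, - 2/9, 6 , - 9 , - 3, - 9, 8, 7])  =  [ - 10, - 9 , - 9, - 7, - 4, - 4, - 3,  -  3, - 2/9, 2, 2,6, 7, 7,8 ] 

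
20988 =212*99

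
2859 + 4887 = 7746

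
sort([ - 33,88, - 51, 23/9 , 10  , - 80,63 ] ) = [ - 80, - 51, - 33, 23/9,10, 63, 88 ] 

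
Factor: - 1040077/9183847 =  - 17^1*47^( - 1)*193^1*317^1  *195401^( - 1)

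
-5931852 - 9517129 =-15448981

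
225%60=45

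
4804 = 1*4804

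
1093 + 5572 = 6665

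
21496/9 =21496/9 = 2388.44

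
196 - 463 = -267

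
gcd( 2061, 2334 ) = 3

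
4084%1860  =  364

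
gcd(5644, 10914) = 34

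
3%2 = 1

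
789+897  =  1686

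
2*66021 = 132042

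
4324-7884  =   - 3560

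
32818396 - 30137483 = 2680913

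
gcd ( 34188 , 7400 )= 148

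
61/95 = 61/95   =  0.64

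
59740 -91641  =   - 31901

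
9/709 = 9/709 =0.01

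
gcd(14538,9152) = 2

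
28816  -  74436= - 45620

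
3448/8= 431=431.00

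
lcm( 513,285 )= 2565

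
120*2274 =272880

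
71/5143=71/5143  =  0.01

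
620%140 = 60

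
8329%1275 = 679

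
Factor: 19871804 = 2^2 * 157^1* 31643^1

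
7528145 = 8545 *881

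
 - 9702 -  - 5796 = -3906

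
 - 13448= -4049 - 9399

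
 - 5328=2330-7658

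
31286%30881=405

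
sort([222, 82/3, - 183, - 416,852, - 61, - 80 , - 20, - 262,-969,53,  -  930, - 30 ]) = [  -  969, - 930, - 416, - 262,-183,-80, - 61, - 30, - 20, 82/3,  53,222, 852]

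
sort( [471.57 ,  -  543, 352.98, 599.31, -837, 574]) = [ -837,- 543,  352.98, 471.57 , 574 , 599.31]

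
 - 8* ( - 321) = 2568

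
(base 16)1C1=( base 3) 121122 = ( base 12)315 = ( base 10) 449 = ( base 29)fe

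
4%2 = 0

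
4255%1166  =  757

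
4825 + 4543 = 9368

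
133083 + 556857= 689940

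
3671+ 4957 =8628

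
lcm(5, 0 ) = 0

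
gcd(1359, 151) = 151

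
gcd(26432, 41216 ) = 448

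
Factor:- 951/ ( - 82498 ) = 2^ ( - 1 ) * 3^1 * 13^( - 1)*19^ ( - 1 )*167^( - 1) * 317^1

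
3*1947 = 5841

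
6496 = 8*812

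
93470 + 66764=160234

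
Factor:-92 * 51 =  - 2^2*3^1 * 17^1* 23^1 = - 4692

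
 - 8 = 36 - 44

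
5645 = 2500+3145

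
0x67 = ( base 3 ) 10211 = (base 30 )3d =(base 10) 103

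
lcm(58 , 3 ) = 174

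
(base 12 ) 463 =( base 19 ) 1f5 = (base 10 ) 651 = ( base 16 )28b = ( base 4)22023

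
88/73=1 + 15/73 = 1.21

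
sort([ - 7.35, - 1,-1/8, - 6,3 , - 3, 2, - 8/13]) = [ - 7.35, - 6,  -  3,-1 , - 8/13 ,- 1/8,2,3]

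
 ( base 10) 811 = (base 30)R1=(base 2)1100101011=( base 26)155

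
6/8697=2/2899 = 0.00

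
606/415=1 + 191/415 = 1.46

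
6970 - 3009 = 3961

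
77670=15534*5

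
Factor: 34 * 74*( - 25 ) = -62900 = - 2^2 *5^2 * 17^1 * 37^1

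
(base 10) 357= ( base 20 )HH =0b101100101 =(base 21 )H0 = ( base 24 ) el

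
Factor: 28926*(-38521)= - 1114258446 = - 2^1 * 3^2 * 7^1*1607^1*5503^1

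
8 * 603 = 4824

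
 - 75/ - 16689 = 25/5563 = 0.00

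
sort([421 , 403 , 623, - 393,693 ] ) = [ - 393,403, 421,623,693]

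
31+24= 55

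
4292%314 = 210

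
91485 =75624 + 15861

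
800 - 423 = 377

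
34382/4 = 17191/2= 8595.50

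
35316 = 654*54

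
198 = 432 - 234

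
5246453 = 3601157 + 1645296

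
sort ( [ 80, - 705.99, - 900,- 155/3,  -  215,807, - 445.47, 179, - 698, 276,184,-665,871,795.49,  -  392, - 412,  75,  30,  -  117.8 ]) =[ -900, - 705.99, - 698, - 665,  -  445.47,-412,-392, - 215,-117.8, - 155/3,30 , 75,80,  179, 184,276,795.49,807,871 ] 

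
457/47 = 457/47=   9.72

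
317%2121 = 317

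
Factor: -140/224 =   -  2^( - 3)  *5^1 = -5/8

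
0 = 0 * 2617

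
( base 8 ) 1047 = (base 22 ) 131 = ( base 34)G7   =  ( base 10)551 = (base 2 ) 1000100111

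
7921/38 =7921/38 =208.45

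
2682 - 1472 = 1210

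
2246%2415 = 2246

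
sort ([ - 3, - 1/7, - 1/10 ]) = [-3, - 1/7, - 1/10 ]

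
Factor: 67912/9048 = 653/87 = 3^( - 1 )  *  29^( - 1)*653^1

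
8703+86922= 95625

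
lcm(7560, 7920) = 166320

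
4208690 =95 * 44302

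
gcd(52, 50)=2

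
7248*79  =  572592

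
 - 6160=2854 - 9014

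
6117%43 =11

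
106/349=106/349 = 0.30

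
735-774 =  - 39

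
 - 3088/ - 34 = 1544/17 = 90.82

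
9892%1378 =246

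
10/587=10/587 = 0.02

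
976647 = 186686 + 789961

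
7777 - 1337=6440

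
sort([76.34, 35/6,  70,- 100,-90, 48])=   [ -100, - 90, 35/6, 48, 70, 76.34] 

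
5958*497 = 2961126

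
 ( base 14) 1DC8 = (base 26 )828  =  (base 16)155c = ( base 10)5468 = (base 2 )1010101011100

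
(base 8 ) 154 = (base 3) 11000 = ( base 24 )4C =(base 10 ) 108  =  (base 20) 58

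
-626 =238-864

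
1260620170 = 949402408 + 311217762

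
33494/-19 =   -  33494/19 = -  1762.84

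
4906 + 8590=13496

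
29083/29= 1002 + 25/29 = 1002.86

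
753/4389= 251/1463 = 0.17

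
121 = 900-779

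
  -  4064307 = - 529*7683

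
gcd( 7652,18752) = 4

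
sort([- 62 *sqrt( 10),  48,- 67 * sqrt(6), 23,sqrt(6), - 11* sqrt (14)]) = [ - 62*sqrt(10 ), -67*sqrt(6 ),-11*sqrt( 14 ), sqrt(6),  23,48]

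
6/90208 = 3/45104= 0.00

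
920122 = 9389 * 98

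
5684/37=5684/37 =153.62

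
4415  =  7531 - 3116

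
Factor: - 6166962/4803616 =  - 3083481/2401808 = - 2^ ( - 4 ) *3^3*43^( - 1) * 3491^ (-1)*114203^1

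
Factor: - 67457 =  - 13^1 *5189^1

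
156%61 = 34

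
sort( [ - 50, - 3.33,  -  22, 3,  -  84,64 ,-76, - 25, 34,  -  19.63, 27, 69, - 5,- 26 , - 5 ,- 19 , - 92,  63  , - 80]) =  [ - 92, - 84 , - 80 , - 76,-50, - 26, - 25,  -  22, - 19.63 , - 19, - 5,-5, - 3.33, 3,  27 , 34,63,64, 69]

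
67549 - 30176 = 37373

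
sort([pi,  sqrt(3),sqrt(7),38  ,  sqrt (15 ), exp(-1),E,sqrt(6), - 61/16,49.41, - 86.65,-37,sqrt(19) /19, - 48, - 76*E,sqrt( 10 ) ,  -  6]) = [ - 76*E ,-86.65, - 48 , - 37,-6,-61/16,sqrt(19) /19,exp( - 1 ), sqrt( 3),sqrt( 6),sqrt (7 ),E, pi, sqrt(10),sqrt(15),38,49.41 ] 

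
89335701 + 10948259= 100283960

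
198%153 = 45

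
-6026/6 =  - 1005 + 2/3 = - 1004.33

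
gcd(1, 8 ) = 1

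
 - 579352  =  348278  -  927630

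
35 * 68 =2380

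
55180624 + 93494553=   148675177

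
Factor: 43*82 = 3526 =2^1*41^1*43^1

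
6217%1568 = 1513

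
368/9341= 368/9341= 0.04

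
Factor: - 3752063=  - 7^1*19^1 *28211^1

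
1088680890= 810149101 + 278531789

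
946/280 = 473/140 = 3.38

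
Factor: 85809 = 3^1* 28603^1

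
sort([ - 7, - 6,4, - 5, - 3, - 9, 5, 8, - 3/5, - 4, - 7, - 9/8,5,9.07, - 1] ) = [ - 9, - 7, - 7, - 6 ,-5 , - 4, - 3, - 9/8, - 1 , - 3/5,4,5, 5,8,9.07]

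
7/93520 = 1/13360 = 0.00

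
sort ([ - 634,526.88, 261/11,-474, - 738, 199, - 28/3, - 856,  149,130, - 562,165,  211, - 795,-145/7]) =[ - 856, -795, - 738, - 634, - 562 ,  -  474, - 145/7, - 28/3, 261/11, 130,149  ,  165, 199, 211, 526.88]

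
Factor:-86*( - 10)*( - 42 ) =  - 36120 = -  2^3*3^1*5^1 * 7^1*43^1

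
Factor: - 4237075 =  - 5^2*169483^1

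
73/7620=73/7620 =0.01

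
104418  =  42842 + 61576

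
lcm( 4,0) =0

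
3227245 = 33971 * 95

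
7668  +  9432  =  17100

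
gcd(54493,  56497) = 1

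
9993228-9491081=502147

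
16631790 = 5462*3045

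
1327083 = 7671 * 173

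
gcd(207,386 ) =1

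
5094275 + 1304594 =6398869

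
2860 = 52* 55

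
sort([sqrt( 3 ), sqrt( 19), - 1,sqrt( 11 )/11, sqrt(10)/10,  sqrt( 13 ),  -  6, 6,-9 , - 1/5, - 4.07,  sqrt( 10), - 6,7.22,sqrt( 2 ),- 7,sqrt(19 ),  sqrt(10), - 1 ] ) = [-9, - 7, - 6, - 6,-4.07,-1, - 1,  -  1/5,sqrt( 11)/11,sqrt(10)/10, sqrt( 2), sqrt(3 ), sqrt( 10), sqrt ( 10),sqrt( 13),sqrt( 19), sqrt(19), 6 , 7.22]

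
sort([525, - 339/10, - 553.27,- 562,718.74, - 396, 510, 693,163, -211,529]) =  [ - 562, - 553.27,-396, - 211, - 339/10, 163, 510,525,529,693,718.74]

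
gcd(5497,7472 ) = 1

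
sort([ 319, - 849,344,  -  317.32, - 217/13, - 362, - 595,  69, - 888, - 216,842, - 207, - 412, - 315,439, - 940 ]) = [ - 940, - 888, - 849, - 595, - 412, - 362, - 317.32  , - 315, - 216, - 207, - 217/13, 69,319,344,439 , 842]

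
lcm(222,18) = 666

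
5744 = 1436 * 4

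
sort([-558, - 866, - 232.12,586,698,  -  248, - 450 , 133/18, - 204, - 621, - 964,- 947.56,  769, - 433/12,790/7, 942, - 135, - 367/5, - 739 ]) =[ - 964, - 947.56, - 866, - 739, - 621, - 558, - 450, - 248, - 232.12,-204,  -  135, - 367/5, - 433/12,133/18, 790/7, 586,698,  769,  942 ] 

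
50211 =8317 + 41894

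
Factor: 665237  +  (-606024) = 59213 = 7^1*11^1*769^1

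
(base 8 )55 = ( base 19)27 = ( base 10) 45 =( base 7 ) 63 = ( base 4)231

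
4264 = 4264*1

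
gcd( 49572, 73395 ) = 9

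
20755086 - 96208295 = -75453209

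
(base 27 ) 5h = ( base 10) 152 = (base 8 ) 230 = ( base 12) 108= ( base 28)5C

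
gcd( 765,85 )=85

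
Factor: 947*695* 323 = 212587295 =5^1*17^1*19^1 * 139^1*947^1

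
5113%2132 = 849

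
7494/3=2498 =2498.00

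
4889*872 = 4263208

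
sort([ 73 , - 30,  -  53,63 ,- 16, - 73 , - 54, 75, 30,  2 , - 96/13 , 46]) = [ - 73,-54  , - 53, -30,  -  16, - 96/13,2,30,46,63,73,75]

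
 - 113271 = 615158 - 728429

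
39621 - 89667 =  - 50046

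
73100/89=73100/89 = 821.35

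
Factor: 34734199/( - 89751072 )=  - 2^ (  -  5)*3^( -1 )*29^1*389^1*3079^1*934907^( - 1)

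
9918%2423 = 226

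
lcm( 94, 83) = 7802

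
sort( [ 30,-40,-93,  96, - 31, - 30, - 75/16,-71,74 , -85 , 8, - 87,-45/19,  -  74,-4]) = [-93, - 87, - 85,-74, - 71,-40, - 31,  -  30,-75/16  , - 4,  -  45/19,8, 30, 74,  96]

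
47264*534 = 25238976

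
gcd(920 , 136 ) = 8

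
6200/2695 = 2+162/539 = 2.30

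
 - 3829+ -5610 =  - 9439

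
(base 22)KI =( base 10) 458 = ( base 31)EO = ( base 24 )j2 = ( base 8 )712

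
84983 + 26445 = 111428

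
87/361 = 87/361 = 0.24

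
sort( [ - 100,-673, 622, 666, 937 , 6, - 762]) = [-762,-673,-100  ,  6,  622,666,937 ] 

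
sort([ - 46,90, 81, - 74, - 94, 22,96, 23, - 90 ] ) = [ - 94, - 90, - 74,-46, 22, 23, 81, 90,  96] 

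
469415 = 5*93883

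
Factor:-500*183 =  - 91500 = - 2^2*3^1*5^3 * 61^1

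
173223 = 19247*9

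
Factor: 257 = 257^1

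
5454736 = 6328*862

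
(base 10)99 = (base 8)143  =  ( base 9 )120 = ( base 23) 47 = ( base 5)344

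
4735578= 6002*789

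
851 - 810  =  41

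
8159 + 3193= 11352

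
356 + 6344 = 6700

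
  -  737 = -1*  737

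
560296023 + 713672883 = 1273968906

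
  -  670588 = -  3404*197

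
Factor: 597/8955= 3^( - 1 )*5^( - 1 ) = 1/15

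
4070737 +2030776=6101513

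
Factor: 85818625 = 5^3*67^1*10247^1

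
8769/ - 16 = - 8769/16= -548.06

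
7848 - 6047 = 1801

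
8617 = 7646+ 971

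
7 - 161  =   - 154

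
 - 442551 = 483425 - 925976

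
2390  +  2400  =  4790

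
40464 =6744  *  6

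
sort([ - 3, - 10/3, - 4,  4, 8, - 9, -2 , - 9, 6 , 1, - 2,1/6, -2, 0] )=[ - 9, - 9, - 4,  -  10/3, - 3, - 2,-2, - 2, 0,1/6,  1,4, 6,8] 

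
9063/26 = 348 + 15/26 = 348.58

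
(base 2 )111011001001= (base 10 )3785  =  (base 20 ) 995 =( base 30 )465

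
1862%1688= 174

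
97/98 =97/98= 0.99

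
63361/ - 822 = -63361/822 =- 77.08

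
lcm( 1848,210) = 9240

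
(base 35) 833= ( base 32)9lk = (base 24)H4K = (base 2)10011010110100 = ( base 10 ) 9908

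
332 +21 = 353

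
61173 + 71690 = 132863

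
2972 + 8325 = 11297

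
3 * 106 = 318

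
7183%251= 155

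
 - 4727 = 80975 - 85702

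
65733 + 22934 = 88667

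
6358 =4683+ 1675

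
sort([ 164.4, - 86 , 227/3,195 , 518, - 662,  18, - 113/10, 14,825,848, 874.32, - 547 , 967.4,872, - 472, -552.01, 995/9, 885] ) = [-662, -552.01,-547, - 472, - 86, -113/10 , 14, 18,227/3, 995/9,164.4,195, 518,825,848 , 872,874.32, 885, 967.4 ]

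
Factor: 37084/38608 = 73/76=2^ (  -  2)* 19^( - 1)*73^1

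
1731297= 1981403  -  250106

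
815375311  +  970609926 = 1785985237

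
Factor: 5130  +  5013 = 3^2*7^2*23^1 = 10143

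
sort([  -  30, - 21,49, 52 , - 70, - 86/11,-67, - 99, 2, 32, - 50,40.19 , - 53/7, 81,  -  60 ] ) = [ - 99,  -  70, - 67, - 60, - 50, - 30 , - 21, - 86/11, - 53/7,2 , 32,40.19,  49,52,81 ] 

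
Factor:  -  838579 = - 7^1*119797^1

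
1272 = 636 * 2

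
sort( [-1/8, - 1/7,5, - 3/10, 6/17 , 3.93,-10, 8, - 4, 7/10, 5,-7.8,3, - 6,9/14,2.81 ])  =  [ - 10,  -  7.8, - 6, - 4, - 3/10 ,-1/7, - 1/8,6/17,  9/14, 7/10,2.81,3,  3.93,  5, 5, 8 ]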